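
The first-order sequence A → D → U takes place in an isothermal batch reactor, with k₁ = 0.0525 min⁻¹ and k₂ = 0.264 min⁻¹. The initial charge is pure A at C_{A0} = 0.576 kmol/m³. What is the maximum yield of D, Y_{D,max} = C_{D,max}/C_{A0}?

Evaluating C_D at t_opt = ln(k₂/k₁)/(k₂−k₁) gives C_{D,max}/C_{A0} = (k₁/k₂)^[k₂/(k₂−k₁)].
= (0.0525/0.264)^(0.264/(0.264−0.0525)) = (0.1989)^(1.248) = 0.1332.

0.133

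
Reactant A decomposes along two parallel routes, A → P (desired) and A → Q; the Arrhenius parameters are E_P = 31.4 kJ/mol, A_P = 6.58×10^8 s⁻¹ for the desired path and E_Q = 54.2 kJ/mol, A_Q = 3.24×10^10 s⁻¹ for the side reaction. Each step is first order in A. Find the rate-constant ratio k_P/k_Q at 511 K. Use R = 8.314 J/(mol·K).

k_P/k_Q = (A_P/A_Q)·exp[−(E_P−E_Q)/(RT)] = (A_P/A_Q)·exp[(E_Q−E_P)/(RT)].
(E_Q−E_P)/(RT) = (54.2−31.4)×10³/(8.314×511) = 22800/4248 = 5.367.
k_P/k_Q = (6.58×10^8/3.24×10^10)·exp(5.367) = 0.02031 × 214.1 = 4.35.

4.35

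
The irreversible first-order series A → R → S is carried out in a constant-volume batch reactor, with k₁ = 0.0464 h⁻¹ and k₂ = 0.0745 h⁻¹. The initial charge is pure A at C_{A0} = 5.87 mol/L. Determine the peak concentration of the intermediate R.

1.67 mol/L

Evaluating C_R at t_opt = ln(k₂/k₁)/(k₂−k₁) gives C_{R,max}/C_{A0} = (k₁/k₂)^[k₂/(k₂−k₁)].
= (0.0464/0.0745)^(0.0745/(0.0745−0.0464)) = (0.6228)^(2.651) = 0.2850.
C_{R,max} = 0.2850×5.87 = 1.67 mol/L.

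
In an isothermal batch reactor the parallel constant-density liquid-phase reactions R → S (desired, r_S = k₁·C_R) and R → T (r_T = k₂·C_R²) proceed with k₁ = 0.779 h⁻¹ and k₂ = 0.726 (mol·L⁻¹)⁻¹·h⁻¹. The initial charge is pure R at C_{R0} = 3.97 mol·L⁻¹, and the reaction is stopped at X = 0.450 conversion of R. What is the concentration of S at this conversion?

C_R = C_{R0}(1−X) = 2.184 mol·L⁻¹.
Along a PFR/batch, dC_S/dC_R = −r_S/(r_S+r_T) = −k₁/(k₁+k₂·C_R).
Integrating from C_{R0} to C_R: C_S = (0.779/0.726)·ln[(0.779+0.726·3.97)/(0.779+0.726·2.18)] = 1.073·ln(3.661/2.364) = 0.4693 mol·L⁻¹.

0.469 mol·L⁻¹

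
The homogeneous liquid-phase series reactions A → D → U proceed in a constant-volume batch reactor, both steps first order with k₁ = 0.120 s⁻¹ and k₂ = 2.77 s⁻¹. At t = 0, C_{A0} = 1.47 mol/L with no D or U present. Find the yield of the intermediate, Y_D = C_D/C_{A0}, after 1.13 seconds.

0.0376

For first-order series with pure A initially, C_D(t) = k₁C_{A0}/(k₂−k₁)·(e^(−k₁t) − e^(−k₂t)).
e^(−k₁t) = e^(−0.120×1.13) = e^(−0.1356) = 0.8732; e^(−k₂t) = e^(−3.130) = 0.04371.
C_D = 0.120×1.47/(2.77−0.120) × (0.8732−0.04371) = 0.06657×0.8295 = 0.05522 mol/L.
Y_D = C_D/C_{A0} = 0.05522/1.47 = 0.0376.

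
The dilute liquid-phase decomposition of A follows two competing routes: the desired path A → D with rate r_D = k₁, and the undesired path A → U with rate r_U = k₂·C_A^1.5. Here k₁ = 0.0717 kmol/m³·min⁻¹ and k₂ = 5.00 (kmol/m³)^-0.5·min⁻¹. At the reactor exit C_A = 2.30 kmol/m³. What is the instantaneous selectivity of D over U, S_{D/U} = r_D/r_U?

0.00411

S_{D/U} = r_D/r_U = (k₁)/(k₂·C_A^1.5) = (k₁/k₂)·C_A^-1.5.
= (0.0717) / (5.00×2.300^1.5) = 0.07170/17.44 = 0.00411.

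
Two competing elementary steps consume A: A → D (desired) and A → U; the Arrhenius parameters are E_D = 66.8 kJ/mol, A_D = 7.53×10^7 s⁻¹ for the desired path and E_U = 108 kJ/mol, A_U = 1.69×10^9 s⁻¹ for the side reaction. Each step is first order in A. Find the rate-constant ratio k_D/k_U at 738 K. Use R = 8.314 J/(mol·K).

36.7

With equal orders, S_{D/U} = k_D/k_U = (A_D/A_U)·exp[(E_U−E_D)/(RT)].
(E_U−E_D)/(RT) = (108−66.8)×10³/(8.314×738) = 41200/6136 = 6.715.
k_D/k_U = (7.53×10^7/1.69×10^9)·exp(6.715) = 0.04456 × 824.5 = 36.7.
Since E_D < E_U, lowering the temperature improves selectivity toward D.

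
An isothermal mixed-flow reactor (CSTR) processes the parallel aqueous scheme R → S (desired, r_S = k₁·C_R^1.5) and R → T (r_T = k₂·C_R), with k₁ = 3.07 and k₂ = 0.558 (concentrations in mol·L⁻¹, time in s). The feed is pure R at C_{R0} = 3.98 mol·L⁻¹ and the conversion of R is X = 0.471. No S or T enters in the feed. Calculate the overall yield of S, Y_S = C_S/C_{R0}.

Exit C_R = C_{R0}(1−X) = 3.98×0.529 = 2.105 mol·L⁻¹.
A CSTR operates uniformly at the exit composition, giving r_S = 9.379 and r_T = 1.175 (each k·C_R^n at C_R = 2.105).
Fraction of consumed R going to S: r_S/(r_S+r_T) = 0.8887.
C_S = 0.8887·C_{R0}·X = 0.8887×3.98×0.471 = 1.67 mol·L⁻¹; Y_S = C_S/C_{R0} = 0.419.

0.419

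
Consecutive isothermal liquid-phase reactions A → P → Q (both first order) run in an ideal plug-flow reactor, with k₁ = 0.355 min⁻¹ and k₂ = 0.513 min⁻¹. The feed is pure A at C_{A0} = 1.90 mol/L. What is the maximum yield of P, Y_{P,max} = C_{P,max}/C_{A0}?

0.303

For a first-order series the maximum intermediate yield is C_{P,max}/C_{A0} = (k₁/k₂)^[k₂/(k₂−k₁)].
= (0.355/0.513)^(0.513/(0.513−0.355)) = (0.6920)^(3.247) = 0.3026.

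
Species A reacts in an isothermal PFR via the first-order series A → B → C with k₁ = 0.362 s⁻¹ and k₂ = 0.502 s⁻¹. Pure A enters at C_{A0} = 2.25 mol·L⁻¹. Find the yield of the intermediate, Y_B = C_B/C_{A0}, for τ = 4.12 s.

Solving the coupled first-order balances gives C_B(τ) = [k₁/(k₂−k₁)]·C_{A0}·(e^(−k₁τ) − e^(−k₂τ)).
e^(−k₁τ) = e^(−0.362×4.12) = e^(−1.491) = 0.2250; e^(−k₂τ) = e^(−2.068) = 0.1264.
C_B = 0.362×2.25/(0.502−0.362) × (0.2250−0.1264) = 5.818×0.09864 = 0.5739 mol·L⁻¹.
Y_B = C_B/C_{A0} = 0.5739/2.25 = 0.255.

0.255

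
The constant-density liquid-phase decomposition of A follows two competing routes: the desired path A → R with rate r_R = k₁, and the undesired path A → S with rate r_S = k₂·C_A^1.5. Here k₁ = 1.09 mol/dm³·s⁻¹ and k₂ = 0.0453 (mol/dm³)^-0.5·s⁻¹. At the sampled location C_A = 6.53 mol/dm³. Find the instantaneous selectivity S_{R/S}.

1.44

S_{R/S} = r_R/r_S = (k₁)/(k₂·C_A^1.5) = (k₁/k₂)·C_A^-1.5.
= (1.09) / (0.0453×6.530^1.5) = 1.090/0.7559 = 1.44.
The undesired path is higher order in A, so low C_A (CSTR or dilute feed) favours R.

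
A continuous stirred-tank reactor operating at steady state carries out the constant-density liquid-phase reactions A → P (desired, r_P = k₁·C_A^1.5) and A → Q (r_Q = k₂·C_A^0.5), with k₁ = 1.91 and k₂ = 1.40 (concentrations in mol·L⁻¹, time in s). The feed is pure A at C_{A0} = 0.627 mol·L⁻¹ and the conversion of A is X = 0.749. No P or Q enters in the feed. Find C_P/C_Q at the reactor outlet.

Exit C_A = C_{A0}(1−X) = 0.627×0.251 = 0.1574 mol·L⁻¹.
A CSTR operates uniformly at the exit composition, giving r_P = 0.1192 and r_Q = 0.5554 (each k·C_A^n at C_A = 0.1574).
Overall selectivity = C_P/C_Q = r_Pτ/(r_Qτ) = r_P/r_Q = 0.215.

0.215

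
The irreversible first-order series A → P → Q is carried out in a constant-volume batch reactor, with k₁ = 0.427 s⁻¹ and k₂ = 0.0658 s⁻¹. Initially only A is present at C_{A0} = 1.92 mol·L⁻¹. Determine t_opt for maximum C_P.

Setting dC_P/dt = 0 gives t_opt = ln(k₂/k₁)/(k₂−k₁).
= ln(0.0658/0.427)/(0.0658−0.427) = ln(0.1541)/-0.3612 = -1.870/-0.3612 = 5.18 s.

5.18 s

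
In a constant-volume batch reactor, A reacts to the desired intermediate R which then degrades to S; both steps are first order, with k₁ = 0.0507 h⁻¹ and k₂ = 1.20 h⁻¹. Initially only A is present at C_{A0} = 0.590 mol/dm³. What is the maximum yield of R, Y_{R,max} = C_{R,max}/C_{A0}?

Evaluating C_R at t_opt = ln(k₂/k₁)/(k₂−k₁) gives C_{R,max}/C_{A0} = (k₁/k₂)^[k₂/(k₂−k₁)].
= (0.0507/1.20)^(1.20/(1.20−0.0507)) = (0.04225)^(1.044) = 0.03675.

0.0367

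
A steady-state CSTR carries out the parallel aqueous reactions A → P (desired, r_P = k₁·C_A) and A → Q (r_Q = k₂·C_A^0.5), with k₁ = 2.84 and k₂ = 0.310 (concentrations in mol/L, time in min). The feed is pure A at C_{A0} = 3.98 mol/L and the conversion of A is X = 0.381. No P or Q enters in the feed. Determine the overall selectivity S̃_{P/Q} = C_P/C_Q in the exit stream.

14.4

Exit C_A = C_{A0}(1−X) = 3.98×0.619 = 2.464 mol/L.
A CSTR operates uniformly at the exit composition, giving r_P = 6.997 and r_Q = 0.4866 (each k·C_A^n at C_A = 2.464).
Overall selectivity = C_P/C_Q = r_Pτ/(r_Qτ) = r_P/r_Q = 14.4.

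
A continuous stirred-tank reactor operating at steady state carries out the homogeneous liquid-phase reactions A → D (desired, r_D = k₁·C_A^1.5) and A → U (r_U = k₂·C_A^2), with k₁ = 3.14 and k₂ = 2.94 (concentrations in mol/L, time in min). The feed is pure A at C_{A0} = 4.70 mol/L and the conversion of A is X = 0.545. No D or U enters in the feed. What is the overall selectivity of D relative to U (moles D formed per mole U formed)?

0.730

Exit C_A = C_{A0}(1−X) = 4.70×0.455 = 2.139 mol/L.
In a CSTR the entire volume is at exit conditions, so r_D = 3.14×2.139^1.5 = 9.820 and r_U = 2.94×2.139^2 = 13.45.
Overall selectivity = C_D/C_U = r_Dτ/(r_Uτ) = r_D/r_U = 0.730.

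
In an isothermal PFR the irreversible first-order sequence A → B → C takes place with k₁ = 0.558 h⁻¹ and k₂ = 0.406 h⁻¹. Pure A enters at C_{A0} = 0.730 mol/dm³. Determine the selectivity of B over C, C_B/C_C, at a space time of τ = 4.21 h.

0.532

Solving the coupled first-order balances gives C_B(τ) = [k₁/(k₂−k₁)]·C_{A0}·(e^(−k₁τ) − e^(−k₂τ)).
e^(−k₁τ) = e^(−0.558×4.21) = e^(−2.349) = 0.09545; e^(−k₂τ) = e^(−1.709) = 0.1810.
C_B = 0.558×0.730/(0.406−0.558) × (0.09545−0.1810) = (-2.680)×(-0.08555) = 0.2293 mol/dm³.
C_A = C_{A0}e^(−k₁τ) = 0.06968 mol/dm³, so C_C = C_{A0}−C_A−C_B = 0.4311 mol/dm³; C_B/C_C = 0.532.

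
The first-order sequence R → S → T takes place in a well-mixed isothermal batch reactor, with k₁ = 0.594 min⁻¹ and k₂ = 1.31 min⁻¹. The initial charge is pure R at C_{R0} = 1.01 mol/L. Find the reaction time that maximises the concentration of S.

1.10 min

For first-order series the maximum of C_S occurs at t_opt = ln(k₂/k₁)/(k₂−k₁).
= ln(1.31/0.594)/(1.31−0.594) = ln(2.205)/0.7160 = 0.7909/0.7160 = 1.10 min.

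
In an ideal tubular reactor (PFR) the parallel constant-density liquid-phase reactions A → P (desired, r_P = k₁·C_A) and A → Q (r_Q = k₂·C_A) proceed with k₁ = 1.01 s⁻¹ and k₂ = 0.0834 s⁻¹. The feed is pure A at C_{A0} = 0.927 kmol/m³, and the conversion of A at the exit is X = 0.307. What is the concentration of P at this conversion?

0.263 kmol/m³

C_A = C_{A0}(1−X) = 0.6424 kmol/m³.
Both paths are first order in A, so the instantaneous fraction to P is constant: dC_P/d(−C_A) = k₁/(k₁+k₂) = 0.9237.
C_P = 0.9237·(C_{A0}−C_A) = 0.9237×0.2846 = 0.263 kmol/m³.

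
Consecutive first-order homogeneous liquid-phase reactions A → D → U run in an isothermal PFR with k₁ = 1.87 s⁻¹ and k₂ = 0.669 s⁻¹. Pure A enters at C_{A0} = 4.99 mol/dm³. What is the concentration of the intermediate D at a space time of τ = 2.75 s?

1.19 mol/dm³

For first-order series with pure A initially, C_D(τ) = k₁C_{A0}/(k₂−k₁)·(e^(−k₁τ) − e^(−k₂τ)).
e^(−k₁τ) = e^(−1.87×2.75) = e^(−5.143) = 0.005843; e^(−k₂τ) = e^(−1.840) = 0.1589.
C_D = 1.87×4.99/(0.669−1.87) × (0.005843−0.1589) = (-7.770)×(-0.1530) = 1.189 mol/dm³.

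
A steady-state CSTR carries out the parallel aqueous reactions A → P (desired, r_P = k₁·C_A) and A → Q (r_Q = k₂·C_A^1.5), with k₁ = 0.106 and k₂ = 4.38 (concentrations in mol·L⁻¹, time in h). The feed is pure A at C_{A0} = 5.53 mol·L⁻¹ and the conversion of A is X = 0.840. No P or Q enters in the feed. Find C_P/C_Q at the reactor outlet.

0.0257

Exit C_A = C_{A0}(1−X) = 5.53×0.160 = 0.8848 mol·L⁻¹.
In a CSTR the entire volume is at exit conditions, so r_P = 0.106×0.8848 = 0.09379 and r_Q = 4.38×0.8848^1.5 = 3.645.
Overall selectivity = C_P/C_Q = r_Pτ/(r_Qτ) = r_P/r_Q = 0.0257.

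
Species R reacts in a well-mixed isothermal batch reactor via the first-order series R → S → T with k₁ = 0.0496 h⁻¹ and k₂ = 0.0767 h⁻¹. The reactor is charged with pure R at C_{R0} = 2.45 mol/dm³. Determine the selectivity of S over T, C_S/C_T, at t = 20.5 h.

For first-order series with pure R initially, C_S(t) = k₁C_{R0}/(k₂−k₁)·(e^(−k₁t) − e^(−k₂t)).
e^(−k₁t) = e^(−0.0496×20.5) = e^(−1.017) = 0.3618; e^(−k₂t) = e^(−1.572) = 0.2076.
C_S = 0.0496×2.45/(0.0767−0.0496) × (0.3618−0.2076) = 4.484×0.1542 = 0.6914 mol/dm³.
C_R = C_{R0}e^(−k₁t) = 0.8863 mol/dm³, so C_T = C_{R0}−C_R−C_S = 0.8723 mol/dm³; C_S/C_T = 0.793.

0.793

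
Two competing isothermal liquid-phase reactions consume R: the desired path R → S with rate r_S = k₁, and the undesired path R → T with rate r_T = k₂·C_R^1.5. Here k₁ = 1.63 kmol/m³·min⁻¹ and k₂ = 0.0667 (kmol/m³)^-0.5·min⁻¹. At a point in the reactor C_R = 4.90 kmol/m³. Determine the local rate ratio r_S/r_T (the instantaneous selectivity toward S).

2.25

S_{S/T} = r_S/r_T = (k₁)/(k₂·C_R^1.5) = (k₁/k₂)·C_R^-1.5.
= (1.63) / (0.0667×4.900^1.5) = 1.630/0.7235 = 2.25.
The undesired path is higher order in R, so low C_R (CSTR or dilute feed) favours S.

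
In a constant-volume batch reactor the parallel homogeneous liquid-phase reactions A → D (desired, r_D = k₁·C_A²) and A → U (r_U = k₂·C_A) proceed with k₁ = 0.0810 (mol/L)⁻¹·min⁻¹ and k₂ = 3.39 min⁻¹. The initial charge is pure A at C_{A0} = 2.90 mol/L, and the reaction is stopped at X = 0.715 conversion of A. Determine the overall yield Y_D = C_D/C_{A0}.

0.0303

C_A = C_{A0}(1−X) = 0.8265 mol/L.
Along a PFR/batch, dC_U/dC_A = −r_U/(r_D+r_U) = −k₂/(k₂+k₁·C_A).
Integrating from C_{A0} to C_A: C_U = (3.39/0.0810)·ln[(3.39+0.0810·2.90)/(3.39+0.0810·0.827)] = 41.85·ln(3.625/3.457) = 1.985 mol/L.
Then C_D = (C_{A0}−C_A) − C_U = 2.074 − 1.985 = 0.08801 mol/L.
Y_D = C_D/C_{A0} = 0.08801/2.90 = 0.0303.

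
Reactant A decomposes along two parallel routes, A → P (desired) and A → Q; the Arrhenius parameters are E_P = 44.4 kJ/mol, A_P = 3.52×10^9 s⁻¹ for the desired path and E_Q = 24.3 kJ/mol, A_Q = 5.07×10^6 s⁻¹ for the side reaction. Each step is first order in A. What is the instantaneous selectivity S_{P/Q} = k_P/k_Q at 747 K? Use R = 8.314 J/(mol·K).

Since both paths have the same order in A, the concentration cancels and S_{P/Q} = k_P/k_Q = (A_P/A_Q)·exp[(E_Q−E_P)/(RT)].
(E_Q−E_P)/(RT) = (24.3−44.4)×10³/(8.314×747) = -20100/6211 = -3.236.
k_P/k_Q = (3.52×10^9/5.07×10^6)·exp(-3.236) = 694.3 × 0.03930 = 27.3.
Since E_P > E_Q, raising the temperature improves selectivity toward P.

27.3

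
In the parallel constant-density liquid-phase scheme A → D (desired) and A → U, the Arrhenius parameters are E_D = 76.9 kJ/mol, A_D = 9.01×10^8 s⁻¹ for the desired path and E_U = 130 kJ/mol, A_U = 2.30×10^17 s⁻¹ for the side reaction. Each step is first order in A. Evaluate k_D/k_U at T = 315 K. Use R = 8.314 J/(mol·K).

k_D/k_U = (A_D/A_U)·exp[−(E_D−E_U)/(RT)] = (A_D/A_U)·exp[(E_U−E_D)/(RT)].
(E_U−E_D)/(RT) = (130−76.9)×10³/(8.314×315) = 53100/2619 = 20.28.
k_D/k_U = (9.01×10^8/2.30×10^17)·exp(20.28) = 3.917×10^-9 × 6.391×10^8 = 2.50.

2.50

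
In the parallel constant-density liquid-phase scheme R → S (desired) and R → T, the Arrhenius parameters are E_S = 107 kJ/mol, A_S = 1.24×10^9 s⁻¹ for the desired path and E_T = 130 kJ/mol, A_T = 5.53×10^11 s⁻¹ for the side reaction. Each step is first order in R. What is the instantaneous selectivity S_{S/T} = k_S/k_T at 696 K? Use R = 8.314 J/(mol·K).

0.119

k_S/k_T = (A_S/A_T)·exp[−(E_S−E_T)/(RT)] = (A_S/A_T)·exp[(E_T−E_S)/(RT)].
(E_T−E_S)/(RT) = (130−107)×10³/(8.314×696) = 23000/5787 = 3.975.
k_S/k_T = (1.24×10^9/5.53×10^11)·exp(3.975) = 0.002242 × 53.24 = 0.119.
Since E_S < E_T, lowering the temperature improves selectivity toward S.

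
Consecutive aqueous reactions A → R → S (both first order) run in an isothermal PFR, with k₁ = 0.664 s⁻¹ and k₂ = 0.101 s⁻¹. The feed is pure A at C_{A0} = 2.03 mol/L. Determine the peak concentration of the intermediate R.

1.45 mol/L

Evaluating C_R at τ_opt = ln(k₂/k₁)/(k₂−k₁) gives C_{R,max}/C_{A0} = (k₁/k₂)^[k₂/(k₂−k₁)].
= (0.664/0.101)^(0.101/(0.101−0.664)) = (6.574)^(-0.1794) = 0.7133.
C_{R,max} = 0.7133×2.03 = 1.45 mol/L.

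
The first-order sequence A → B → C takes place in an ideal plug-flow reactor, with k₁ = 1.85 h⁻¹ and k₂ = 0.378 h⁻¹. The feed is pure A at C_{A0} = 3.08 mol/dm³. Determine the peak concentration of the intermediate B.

For a first-order series the maximum intermediate yield is C_{B,max}/C_{A0} = (k₁/k₂)^[k₂/(k₂−k₁)].
= (1.85/0.378)^(0.378/(0.378−1.85)) = (4.894)^(-0.2568) = 0.6651.
C_{B,max} = 0.6651×3.08 = 2.05 mol/dm³.

2.05 mol/dm³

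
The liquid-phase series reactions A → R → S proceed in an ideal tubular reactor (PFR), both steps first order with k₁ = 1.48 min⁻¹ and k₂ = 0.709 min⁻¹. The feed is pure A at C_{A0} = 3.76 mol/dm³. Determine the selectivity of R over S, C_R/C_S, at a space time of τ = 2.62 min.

0.361

For first-order series with pure A initially, C_R(τ) = k₁C_{A0}/(k₂−k₁)·(e^(−k₁τ) − e^(−k₂τ)).
e^(−k₁τ) = e^(−1.48×2.62) = e^(−3.878) = 0.02070; e^(−k₂τ) = e^(−1.858) = 0.1560.
C_R = 1.48×3.76/(0.709−1.48) × (0.02070−0.1560) = (-7.218)×(-0.1353) = 0.9769 mol/dm³.
C_A = C_{A0}e^(−k₁τ) = 0.07783 mol/dm³, so C_S = C_{A0}−C_A−C_R = 2.705 mol/dm³; C_R/C_S = 0.361.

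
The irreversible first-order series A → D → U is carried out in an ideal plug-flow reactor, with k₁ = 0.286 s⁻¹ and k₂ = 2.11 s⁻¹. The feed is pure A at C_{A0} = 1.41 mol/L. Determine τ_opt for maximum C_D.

1.10 s

For first-order series the maximum of C_D occurs at τ_opt = ln(k₂/k₁)/(k₂−k₁).
= ln(2.11/0.286)/(2.11−0.286) = ln(7.378)/1.824 = 1.998/1.824 = 1.10 s.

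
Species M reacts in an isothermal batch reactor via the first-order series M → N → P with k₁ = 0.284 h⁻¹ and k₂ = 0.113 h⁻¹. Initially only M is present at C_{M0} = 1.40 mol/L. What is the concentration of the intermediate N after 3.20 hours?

0.683 mol/L

For first-order series with pure M initially, C_N(t) = k₁C_{M0}/(k₂−k₁)·(e^(−k₁t) − e^(−k₂t)).
e^(−k₁t) = e^(−0.284×3.20) = e^(−0.9088) = 0.4030; e^(−k₂t) = e^(−0.3616) = 0.6966.
C_N = 0.284×1.40/(0.113−0.284) × (0.4030−0.6966) = (-2.325)×(-0.2936) = 0.6826 mol/L.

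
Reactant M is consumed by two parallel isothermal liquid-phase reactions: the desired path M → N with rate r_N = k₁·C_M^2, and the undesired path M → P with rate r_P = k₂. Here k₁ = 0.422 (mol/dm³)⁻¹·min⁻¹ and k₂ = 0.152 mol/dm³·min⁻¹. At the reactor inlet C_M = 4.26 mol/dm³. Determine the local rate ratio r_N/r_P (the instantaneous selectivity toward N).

S_{N/P} = r_N/r_P = (k₁·C_M^2)/(k₂) = (k₁/k₂)·C_M^2.
= (0.422×4.260^2) / (0.152) = 7.658/0.1520 = 50.4.
Since the desired path is higher order in M, keeping C_M high (PFR or concentrated feed) favours N.

50.4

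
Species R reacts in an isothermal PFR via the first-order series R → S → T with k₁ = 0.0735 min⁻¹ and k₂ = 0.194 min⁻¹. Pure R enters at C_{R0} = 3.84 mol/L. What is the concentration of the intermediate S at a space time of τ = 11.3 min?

0.759 mol/L

The intermediate concentration in a first-order A→B→C sequence is C_S = k₁C_{R0}(e^(−k₁τ) − e^(−k₂τ))/(k₂−k₁).
e^(−k₁τ) = e^(−0.0735×11.3) = e^(−0.8306) = 0.4358; e^(−k₂τ) = e^(−2.192) = 0.1117.
C_S = 0.0735×3.84/(0.194−0.0735) × (0.4358−0.1117) = 2.342×0.3241 = 0.7592 mol/L.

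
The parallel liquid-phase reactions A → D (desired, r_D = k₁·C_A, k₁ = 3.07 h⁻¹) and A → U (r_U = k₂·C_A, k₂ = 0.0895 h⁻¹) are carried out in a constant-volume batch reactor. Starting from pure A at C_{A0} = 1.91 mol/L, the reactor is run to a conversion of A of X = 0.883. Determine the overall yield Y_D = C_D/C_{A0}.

C_A = C_{A0}(1−X) = 0.2235 mol/L.
Both paths are first order in A, so the instantaneous fraction to D is constant: dC_D/d(−C_A) = k₁/(k₁+k₂) = 0.9717.
C_D = 0.9717·(C_{A0}−C_A) = 0.9717×1.687 = 1.64 mol/L.
Y_D = C_D/C_{A0} = 1.639/1.91 = 0.858.

0.858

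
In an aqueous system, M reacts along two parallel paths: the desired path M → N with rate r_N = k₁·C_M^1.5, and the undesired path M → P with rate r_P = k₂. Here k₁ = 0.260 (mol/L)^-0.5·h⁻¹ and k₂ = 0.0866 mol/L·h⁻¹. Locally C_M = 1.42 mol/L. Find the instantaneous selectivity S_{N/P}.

S_{N/P} = r_N/r_P = (k₁·C_M^1.5)/(k₂) = (k₁/k₂)·C_M^1.5.
= (0.260×1.420^1.5) / (0.0866) = 0.4400/0.08660 = 5.08.
Since the desired path is higher order in M, keeping C_M high (PFR or concentrated feed) favours N.

5.08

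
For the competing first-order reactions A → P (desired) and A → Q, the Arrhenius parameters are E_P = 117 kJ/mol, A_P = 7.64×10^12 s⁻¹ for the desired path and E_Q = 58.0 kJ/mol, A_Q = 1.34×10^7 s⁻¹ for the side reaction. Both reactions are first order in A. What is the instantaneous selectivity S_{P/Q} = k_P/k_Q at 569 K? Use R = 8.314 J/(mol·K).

Since both paths have the same order in A, the concentration cancels and S_{P/Q} = k_P/k_Q = (A_P/A_Q)·exp[(E_Q−E_P)/(RT)].
(E_Q−E_P)/(RT) = (58.0−117)×10³/(8.314×569) = -59000/4731 = -12.47.
k_P/k_Q = (7.64×10^12/1.34×10^7)·exp(-12.47) = 5.701×10^5 × 3.833×10^-6 = 2.19.

2.19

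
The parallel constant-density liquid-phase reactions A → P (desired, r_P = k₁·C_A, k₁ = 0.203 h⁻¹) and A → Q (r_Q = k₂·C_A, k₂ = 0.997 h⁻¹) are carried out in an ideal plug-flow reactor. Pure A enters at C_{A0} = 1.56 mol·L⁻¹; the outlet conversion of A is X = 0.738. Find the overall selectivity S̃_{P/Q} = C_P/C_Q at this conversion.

0.204

C_A = C_{A0}(1−X) = 0.4087 mol·L⁻¹.
Both paths are first order in A, so the instantaneous fraction to P is constant: dC_P/d(−C_A) = k₁/(k₁+k₂) = 0.1692.
C_P = 0.1692·(C_{A0}−C_A) = 0.1692×1.151 = 0.195 mol·L⁻¹.
C_Q = (C_{A0}−C_A)−C_P = 0.9565 mol·L⁻¹; S̃_{P/Q} = 0.1948/0.9565 = 0.204.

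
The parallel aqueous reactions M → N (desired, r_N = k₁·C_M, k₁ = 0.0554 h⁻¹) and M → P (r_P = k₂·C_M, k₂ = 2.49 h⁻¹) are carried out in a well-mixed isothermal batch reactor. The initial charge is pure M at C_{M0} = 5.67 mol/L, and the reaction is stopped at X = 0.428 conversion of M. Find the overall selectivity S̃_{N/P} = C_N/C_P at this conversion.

C_M = C_{M0}(1−X) = 3.243 mol/L.
Both paths are first order in M, so the instantaneous fraction to N is constant: dC_N/d(−C_M) = k₁/(k₁+k₂) = 0.02176.
C_N = 0.02176·(C_{M0}−C_M) = 0.02176×2.427 = 0.0528 mol/L.
C_P = (C_{M0}−C_M)−C_N = 2.374 mol/L; S̃_{N/P} = 0.05282/2.374 = 0.0222.

0.0222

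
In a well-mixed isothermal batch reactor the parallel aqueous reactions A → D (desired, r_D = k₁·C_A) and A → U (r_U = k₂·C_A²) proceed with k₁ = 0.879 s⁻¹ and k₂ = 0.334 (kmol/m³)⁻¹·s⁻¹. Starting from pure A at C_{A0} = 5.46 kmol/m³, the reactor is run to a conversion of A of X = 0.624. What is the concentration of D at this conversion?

1.44 kmol/m³

C_A = C_{A0}(1−X) = 2.053 kmol/m³.
Along a PFR/batch, dC_D/dC_A = −r_D/(r_D+r_U) = −k₁/(k₁+k₂·C_A).
Integrating from C_{A0} to C_A: C_D = (0.879/0.334)·ln[(0.879+0.334·5.46)/(0.879+0.334·2.05)] = 2.632·ln(2.703/1.565) = 1.438 kmol/m³.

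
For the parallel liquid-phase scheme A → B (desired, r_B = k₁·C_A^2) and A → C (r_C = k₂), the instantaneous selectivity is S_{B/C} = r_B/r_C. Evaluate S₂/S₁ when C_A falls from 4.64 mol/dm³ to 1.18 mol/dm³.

0.0647

S_{B/C} = (k₁/k₂)·C_A^2, so S₂/S₁ = (C_{A,2}/C_{A,1})^2.
= (1.18/4.64)^2 = (0.2543)^2 = 0.0647.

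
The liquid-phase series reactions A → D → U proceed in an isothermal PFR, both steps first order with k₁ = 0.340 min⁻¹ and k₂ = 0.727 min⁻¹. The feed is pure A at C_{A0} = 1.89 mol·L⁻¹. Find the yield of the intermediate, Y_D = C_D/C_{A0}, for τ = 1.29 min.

For first-order series with pure A initially, C_D(τ) = k₁C_{A0}/(k₂−k₁)·(e^(−k₁τ) − e^(−k₂τ)).
e^(−k₁τ) = e^(−0.340×1.29) = e^(−0.4386) = 0.6449; e^(−k₂τ) = e^(−0.9378) = 0.3915.
C_D = 0.340×1.89/(0.727−0.340) × (0.6449−0.3915) = 1.660×0.2535 = 0.4209 mol·L⁻¹.
Y_D = C_D/C_{A0} = 0.4209/1.89 = 0.223.

0.223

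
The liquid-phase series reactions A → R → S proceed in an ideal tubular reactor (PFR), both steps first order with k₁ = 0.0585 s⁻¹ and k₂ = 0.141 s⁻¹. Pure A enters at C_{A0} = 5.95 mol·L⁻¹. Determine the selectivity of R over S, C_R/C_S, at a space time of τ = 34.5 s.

0.114

The intermediate concentration in a first-order A→B→C sequence is C_R = k₁C_{A0}(e^(−k₁τ) − e^(−k₂τ))/(k₂−k₁).
e^(−k₁τ) = e^(−0.0585×34.5) = e^(−2.018) = 0.1329; e^(−k₂τ) = e^(−4.864) = 0.007716.
C_R = 0.0585×5.95/(0.141−0.0585) × (0.1329−0.007716) = 4.219×0.1252 = 0.5281 mol·L⁻¹.
C_A = C_{A0}e^(−k₁τ) = 0.7907 mol·L⁻¹, so C_S = C_{A0}−C_A−C_R = 4.631 mol·L⁻¹; C_R/C_S = 0.114.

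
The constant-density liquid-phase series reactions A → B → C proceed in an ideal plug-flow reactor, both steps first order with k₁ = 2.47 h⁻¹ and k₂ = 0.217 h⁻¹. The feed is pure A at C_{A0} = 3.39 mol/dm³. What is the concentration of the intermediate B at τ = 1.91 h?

2.42 mol/dm³

The intermediate concentration in a first-order A→B→C sequence is C_B = k₁C_{A0}(e^(−k₁τ) − e^(−k₂τ))/(k₂−k₁).
e^(−k₁τ) = e^(−2.47×1.91) = e^(−4.718) = 0.008936; e^(−k₂τ) = e^(−0.4145) = 0.6607.
C_B = 2.47×3.39/(0.217−2.47) × (0.008936−0.6607) = (-3.717)×(-0.6518) = 2.422 mol/dm³.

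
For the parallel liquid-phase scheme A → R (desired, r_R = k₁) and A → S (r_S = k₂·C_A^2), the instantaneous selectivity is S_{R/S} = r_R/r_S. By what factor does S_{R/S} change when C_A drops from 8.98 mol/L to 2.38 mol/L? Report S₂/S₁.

S_{R/S} = (k₁/k₂)·C_A^-2, so S₂/S₁ = (C_{A,2}/C_{A,1})^-2.
= (2.38/8.98)^(-2) = (0.2650)^(-2) = 14.2.

14.2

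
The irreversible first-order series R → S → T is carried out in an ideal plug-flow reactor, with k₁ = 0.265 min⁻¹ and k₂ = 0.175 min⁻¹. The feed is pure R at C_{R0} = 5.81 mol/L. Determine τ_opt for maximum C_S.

The intermediate peaks when r₁ = r₂, i.e. k₁e^(−k₁τ) = k₂e^(−k₂τ), giving τ_opt = ln(k₂/k₁)/(k₂−k₁).
= ln(0.175/0.265)/(0.175−0.265) = ln(0.6604)/-0.09000 = -0.4149/-0.09000 = 4.61 min.

4.61 min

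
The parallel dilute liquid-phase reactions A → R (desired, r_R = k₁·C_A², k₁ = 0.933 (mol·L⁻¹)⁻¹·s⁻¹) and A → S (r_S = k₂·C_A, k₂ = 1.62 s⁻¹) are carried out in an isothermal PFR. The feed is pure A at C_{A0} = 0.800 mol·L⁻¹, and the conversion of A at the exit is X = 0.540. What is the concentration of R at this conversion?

0.108 mol·L⁻¹

C_A = C_{A0}(1−X) = 0.3680 mol·L⁻¹.
Along a PFR/batch, dC_S/dC_A = −r_S/(r_R+r_S) = −k₂/(k₂+k₁·C_A).
Integrating from C_{A0} to C_A: C_S = (1.62/0.933)·ln[(1.62+0.933·0.800)/(1.62+0.933·0.368)] = 1.736·ln(2.366/1.963) = 0.3242 mol·L⁻¹.
Then C_R = (C_{A0}−C_A) − C_S = 0.4320 − 0.3242 = 0.1078 mol·L⁻¹.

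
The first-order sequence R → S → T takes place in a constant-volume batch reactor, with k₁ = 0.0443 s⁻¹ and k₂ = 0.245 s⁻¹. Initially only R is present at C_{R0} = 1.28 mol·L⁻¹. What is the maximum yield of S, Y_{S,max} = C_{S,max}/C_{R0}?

For a first-order series the maximum intermediate yield is C_{S,max}/C_{R0} = (k₁/k₂)^[k₂/(k₂−k₁)].
= (0.0443/0.245)^(0.245/(0.245−0.0443)) = (0.1808)^(1.221) = 0.1240.

0.124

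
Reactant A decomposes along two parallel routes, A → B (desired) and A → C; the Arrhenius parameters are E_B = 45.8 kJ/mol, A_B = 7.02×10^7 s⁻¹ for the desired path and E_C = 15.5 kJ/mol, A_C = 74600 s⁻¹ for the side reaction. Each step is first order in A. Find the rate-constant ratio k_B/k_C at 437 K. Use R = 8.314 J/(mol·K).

0.225

Since both paths have the same order in A, the concentration cancels and S_{B/C} = k_B/k_C = (A_B/A_C)·exp[(E_C−E_B)/(RT)].
(E_C−E_B)/(RT) = (15.5−45.8)×10³/(8.314×437) = -30300/3633 = -8.340.
k_B/k_C = (7.02×10^7/74600)·exp(-8.340) = 941.0 × 2.388×10^-4 = 0.225.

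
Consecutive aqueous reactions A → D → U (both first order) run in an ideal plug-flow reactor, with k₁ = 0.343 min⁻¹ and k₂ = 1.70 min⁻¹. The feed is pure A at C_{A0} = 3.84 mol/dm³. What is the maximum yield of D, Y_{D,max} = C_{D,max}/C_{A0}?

Evaluating C_D at τ_opt = ln(k₂/k₁)/(k₂−k₁) gives C_{D,max}/C_{A0} = (k₁/k₂)^[k₂/(k₂−k₁)].
= (0.343/1.70)^(1.70/(1.70−0.343)) = (0.2018)^(1.253) = 0.1346.

0.135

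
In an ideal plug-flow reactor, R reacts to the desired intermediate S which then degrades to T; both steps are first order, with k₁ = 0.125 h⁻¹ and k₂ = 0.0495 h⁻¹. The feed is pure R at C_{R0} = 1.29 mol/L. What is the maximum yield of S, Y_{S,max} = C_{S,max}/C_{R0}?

Evaluating C_S at τ_opt = ln(k₂/k₁)/(k₂−k₁) gives C_{S,max}/C_{R0} = (k₁/k₂)^[k₂/(k₂−k₁)].
= (0.125/0.0495)^(0.0495/(0.0495−0.125)) = (2.525)^(-0.6556) = 0.5448.

0.545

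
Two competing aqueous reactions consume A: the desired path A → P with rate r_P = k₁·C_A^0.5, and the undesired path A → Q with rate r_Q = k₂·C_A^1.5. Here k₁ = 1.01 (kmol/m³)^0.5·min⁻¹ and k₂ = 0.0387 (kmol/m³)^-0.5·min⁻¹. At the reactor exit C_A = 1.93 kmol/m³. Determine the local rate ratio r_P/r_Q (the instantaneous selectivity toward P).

13.5

S_{P/Q} = r_P/r_Q = (k₁·C_A^0.5)/(k₂·C_A^1.5) = (k₁/k₂)·C_A⁻¹.
= (1.01×1.930^0.5) / (0.0387×1.930^1.5) = 1.403/0.1038 = 13.5.
The undesired path is higher order in A, so low C_A (CSTR or dilute feed) favours P.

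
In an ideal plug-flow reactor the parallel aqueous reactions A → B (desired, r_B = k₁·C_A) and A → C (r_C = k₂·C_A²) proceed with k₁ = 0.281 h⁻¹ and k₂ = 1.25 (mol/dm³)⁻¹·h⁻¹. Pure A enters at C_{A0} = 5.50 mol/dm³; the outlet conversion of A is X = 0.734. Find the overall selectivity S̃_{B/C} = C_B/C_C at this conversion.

0.0730

C_A = C_{A0}(1−X) = 1.463 mol/dm³.
Along a PFR/batch, dC_B/dC_A = −r_B/(r_B+r_C) = −k₁/(k₁+k₂·C_A).
Integrating from C_{A0} to C_A: C_B = (0.281/1.25)·ln[(0.281+1.25·5.50)/(0.281+1.25·1.46)] = 0.2248·ln(7.156/2.110) = 0.2746 mol/dm³.
C_C = (C_{A0}−C_A)−C_B = 3.762 mol/dm³; S̃_{B/C} = 0.2746/3.762 = 0.0730.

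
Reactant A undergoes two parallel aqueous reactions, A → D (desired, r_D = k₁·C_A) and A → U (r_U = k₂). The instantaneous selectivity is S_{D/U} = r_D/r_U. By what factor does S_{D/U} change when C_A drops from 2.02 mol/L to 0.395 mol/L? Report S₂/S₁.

S_{D/U} = (k₁/k₂)·C_A, so S₂/S₁ = (C_{A,2}/C_{A,1}).
= 0.395/2.02 = 0.196.
Selectivity toward D falls as C_A falls — high-concentration operation is favoured.

0.196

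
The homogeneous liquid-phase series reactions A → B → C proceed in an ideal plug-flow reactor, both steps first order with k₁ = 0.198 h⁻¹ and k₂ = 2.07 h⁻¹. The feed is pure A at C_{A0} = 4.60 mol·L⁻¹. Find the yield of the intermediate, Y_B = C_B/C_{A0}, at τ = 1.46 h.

0.0741

For first-order series with pure A initially, C_B(τ) = k₁C_{A0}/(k₂−k₁)·(e^(−k₁τ) − e^(−k₂τ)).
e^(−k₁τ) = e^(−0.198×1.46) = e^(−0.2891) = 0.7490; e^(−k₂τ) = e^(−3.022) = 0.04869.
C_B = 0.198×4.60/(2.07−0.198) × (0.7490−0.04869) = 0.4865×0.7003 = 0.3407 mol·L⁻¹.
Y_B = C_B/C_{A0} = 0.3407/4.60 = 0.0741.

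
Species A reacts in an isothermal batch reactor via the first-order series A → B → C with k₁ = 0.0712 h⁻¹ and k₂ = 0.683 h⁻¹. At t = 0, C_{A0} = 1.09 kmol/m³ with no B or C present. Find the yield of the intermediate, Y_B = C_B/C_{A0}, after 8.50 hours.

0.0632

For first-order series with pure A initially, C_B(t) = k₁C_{A0}/(k₂−k₁)·(e^(−k₁t) − e^(−k₂t)).
e^(−k₁t) = e^(−0.0712×8.50) = e^(−0.6052) = 0.5460; e^(−k₂t) = e^(−5.806) = 0.003011.
C_B = 0.0712×1.09/(0.683−0.0712) × (0.5460−0.003011) = 0.1269×0.5430 = 0.06887 kmol/m³.
Y_B = C_B/C_{A0} = 0.06887/1.09 = 0.0632.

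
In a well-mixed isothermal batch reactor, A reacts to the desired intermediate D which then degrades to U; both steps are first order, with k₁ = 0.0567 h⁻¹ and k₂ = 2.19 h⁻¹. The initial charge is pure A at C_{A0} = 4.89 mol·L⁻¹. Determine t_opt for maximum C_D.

1.71 h

The intermediate peaks when r₁ = r₂, i.e. k₁e^(−k₁t) = k₂e^(−k₂t), giving t_opt = ln(k₂/k₁)/(k₂−k₁).
= ln(2.19/0.0567)/(2.19−0.0567) = ln(38.62)/2.133 = 3.654/2.133 = 1.71 h.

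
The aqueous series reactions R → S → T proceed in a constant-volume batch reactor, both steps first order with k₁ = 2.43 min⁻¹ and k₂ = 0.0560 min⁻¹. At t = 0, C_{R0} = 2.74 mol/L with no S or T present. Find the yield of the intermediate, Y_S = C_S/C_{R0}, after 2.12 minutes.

The intermediate concentration in a first-order A→B→C sequence is C_S = k₁C_{R0}(e^(−k₁t) − e^(−k₂t))/(k₂−k₁).
e^(−k₁t) = e^(−2.43×2.12) = e^(−5.152) = 0.005790; e^(−k₂t) = e^(−0.1187) = 0.8881.
C_S = 2.43×2.74/(0.0560−2.43) × (0.005790−0.8881) = (-2.805)×(-0.8823) = 2.474 mol/L.
Y_S = C_S/C_{R0} = 2.474/2.74 = 0.903.

0.903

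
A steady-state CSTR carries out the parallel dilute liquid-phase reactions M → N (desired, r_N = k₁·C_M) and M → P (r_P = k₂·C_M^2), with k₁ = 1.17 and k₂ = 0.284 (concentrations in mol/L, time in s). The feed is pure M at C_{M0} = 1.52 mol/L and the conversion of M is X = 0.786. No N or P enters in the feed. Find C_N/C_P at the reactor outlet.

12.7

Exit C_M = C_{M0}(1−X) = 1.52×0.214 = 0.3253 mol/L.
Rates in a CSTR are evaluated at the outlet concentration: r_N = 1.17×0.3253 = 0.3806, r_P = 0.284×0.3253^2 = 0.03005.
Overall selectivity = C_N/C_P = r_Nτ/(r_Pτ) = r_N/r_P = 12.7.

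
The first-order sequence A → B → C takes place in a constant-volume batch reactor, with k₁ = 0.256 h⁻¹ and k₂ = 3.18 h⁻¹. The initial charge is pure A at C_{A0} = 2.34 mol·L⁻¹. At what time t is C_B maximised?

Setting dC_B/dt = 0 gives t_opt = ln(k₂/k₁)/(k₂−k₁).
= ln(3.18/0.256)/(3.18−0.256) = ln(12.42)/2.924 = 2.519/2.924 = 0.862 h.

0.862 h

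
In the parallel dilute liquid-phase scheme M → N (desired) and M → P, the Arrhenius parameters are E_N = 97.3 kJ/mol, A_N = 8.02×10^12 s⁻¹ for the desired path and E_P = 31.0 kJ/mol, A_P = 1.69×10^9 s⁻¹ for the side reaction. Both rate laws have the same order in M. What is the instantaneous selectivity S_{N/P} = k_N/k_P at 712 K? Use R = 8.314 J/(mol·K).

0.0649

Since both paths have the same order in M, the concentration cancels and S_{N/P} = k_N/k_P = (A_N/A_P)·exp[(E_P−E_N)/(RT)].
(E_P−E_N)/(RT) = (31.0−97.3)×10³/(8.314×712) = -66300/5920 = -11.20.
k_N/k_P = (8.02×10^12/1.69×10^9)·exp(-11.20) = 4746 × 1.367×10^-5 = 0.0649.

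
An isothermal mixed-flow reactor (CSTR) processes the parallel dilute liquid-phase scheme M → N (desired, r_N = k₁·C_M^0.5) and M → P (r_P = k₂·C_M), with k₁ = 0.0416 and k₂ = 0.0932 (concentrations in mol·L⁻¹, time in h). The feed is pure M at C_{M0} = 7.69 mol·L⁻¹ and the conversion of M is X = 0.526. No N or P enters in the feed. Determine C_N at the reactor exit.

Exit C_M = C_{M0}(1−X) = 7.69×0.474 = 3.645 mol·L⁻¹.
A CSTR operates uniformly at the exit composition, giving r_N = 0.07942 and r_P = 0.3397 (each k·C_M^n at C_M = 3.645).
Fraction of consumed M going to N: r_N/(r_N+r_P) = 0.1895.
C_N = 0.1895·C_{M0}·X = 0.1895×7.69×0.526 = 0.766 mol·L⁻¹.

0.766 mol·L⁻¹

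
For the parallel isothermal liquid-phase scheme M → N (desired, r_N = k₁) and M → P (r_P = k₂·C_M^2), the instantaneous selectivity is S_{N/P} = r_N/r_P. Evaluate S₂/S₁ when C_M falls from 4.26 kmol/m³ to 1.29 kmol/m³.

S_{N/P} = (k₁/k₂)·C_M^-2, so S₂/S₁ = (C_{M,2}/C_{M,1})^-2.
= (1.29/4.26)^(-2) = (0.3028)^(-2) = 10.9.

10.9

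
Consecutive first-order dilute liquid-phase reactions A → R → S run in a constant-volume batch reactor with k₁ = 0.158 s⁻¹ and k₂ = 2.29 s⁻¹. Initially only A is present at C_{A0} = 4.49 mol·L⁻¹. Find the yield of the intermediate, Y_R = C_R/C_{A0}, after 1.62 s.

0.0556

Solving the coupled first-order balances gives C_R(t) = [k₁/(k₂−k₁)]·C_{A0}·(e^(−k₁t) − e^(−k₂t)).
e^(−k₁t) = e^(−0.158×1.62) = e^(−0.2560) = 0.7742; e^(−k₂t) = e^(−3.710) = 0.02448.
C_R = 0.158×4.49/(2.29−0.158) × (0.7742−0.02448) = 0.3327×0.7497 = 0.2495 mol·L⁻¹.
Y_R = C_R/C_{A0} = 0.2495/4.49 = 0.0556.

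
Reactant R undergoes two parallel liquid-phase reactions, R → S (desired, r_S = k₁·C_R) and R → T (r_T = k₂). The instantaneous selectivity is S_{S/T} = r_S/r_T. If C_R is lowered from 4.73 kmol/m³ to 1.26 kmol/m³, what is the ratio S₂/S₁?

S_{S/T} = (k₁/k₂)·C_R, so S₂/S₁ = (C_{R,2}/C_{R,1}).
= 1.26/4.73 = 0.266.
Selectivity toward S falls as C_R falls — high-concentration operation is favoured.

0.266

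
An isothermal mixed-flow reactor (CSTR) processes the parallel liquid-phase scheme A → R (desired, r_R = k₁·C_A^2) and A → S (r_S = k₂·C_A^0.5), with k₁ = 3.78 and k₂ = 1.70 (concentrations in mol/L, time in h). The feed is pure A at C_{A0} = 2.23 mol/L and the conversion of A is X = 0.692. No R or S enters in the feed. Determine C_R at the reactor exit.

0.862 mol/L

Exit C_A = C_{A0}(1−X) = 2.23×0.308 = 0.6868 mol/L.
In a CSTR the entire volume is at exit conditions, so r_R = 3.78×0.6868^2 = 1.783 and r_S = 1.70×0.6868^0.5 = 1.409.
Fraction of consumed A going to R: r_R/(r_R+r_S) = 0.5586.
C_R = 0.5586·C_{A0}·X = 0.5586×2.23×0.692 = 0.862 mol/L.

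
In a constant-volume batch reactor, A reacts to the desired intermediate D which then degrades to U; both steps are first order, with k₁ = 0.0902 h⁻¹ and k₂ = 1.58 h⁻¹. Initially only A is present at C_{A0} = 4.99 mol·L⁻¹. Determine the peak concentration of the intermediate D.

Evaluating C_D at t_opt = ln(k₂/k₁)/(k₂−k₁) gives C_{D,max}/C_{A0} = (k₁/k₂)^[k₂/(k₂−k₁)].
= (0.0902/1.58)^(1.58/(1.58−0.0902)) = (0.05709)^(1.061) = 0.04800.
C_{D,max} = 0.04800×4.99 = 0.240 mol·L⁻¹.

0.240 mol·L⁻¹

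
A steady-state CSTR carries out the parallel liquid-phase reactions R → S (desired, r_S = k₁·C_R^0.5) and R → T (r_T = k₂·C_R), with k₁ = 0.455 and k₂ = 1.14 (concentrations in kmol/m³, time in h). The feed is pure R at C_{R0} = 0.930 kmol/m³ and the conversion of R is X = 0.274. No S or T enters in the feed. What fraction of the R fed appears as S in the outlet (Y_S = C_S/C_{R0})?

0.0896

Exit C_R = C_{R0}(1−X) = 0.930×0.726 = 0.6752 kmol/m³.
A CSTR operates uniformly at the exit composition, giving r_S = 0.3739 and r_T = 0.7697 (each k·C_R^n at C_R = 0.6752).
Fraction of consumed R going to S: r_S/(r_S+r_T) = 0.3269.
C_S = 0.3269·C_{R0}·X = 0.3269×0.930×0.274 = 0.0833 kmol/m³; Y_S = C_S/C_{R0} = 0.0896.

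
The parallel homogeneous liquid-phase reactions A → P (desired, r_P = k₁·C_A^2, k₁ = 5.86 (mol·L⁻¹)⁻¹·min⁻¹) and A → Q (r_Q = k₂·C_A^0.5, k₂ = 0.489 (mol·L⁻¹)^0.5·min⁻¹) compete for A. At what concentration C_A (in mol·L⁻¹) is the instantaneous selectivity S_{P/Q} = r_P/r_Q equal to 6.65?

0.675 mol·L⁻¹

S_{P/Q} = (k₁/k₂)·C_A^1.5 ⇒ C_A = (S·k₂/k₁)^(1/1.5).
= (6.65×0.489/5.86)^(0.6667) = (0.5549)^(0.6667) = 0.675 mol·L⁻¹.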